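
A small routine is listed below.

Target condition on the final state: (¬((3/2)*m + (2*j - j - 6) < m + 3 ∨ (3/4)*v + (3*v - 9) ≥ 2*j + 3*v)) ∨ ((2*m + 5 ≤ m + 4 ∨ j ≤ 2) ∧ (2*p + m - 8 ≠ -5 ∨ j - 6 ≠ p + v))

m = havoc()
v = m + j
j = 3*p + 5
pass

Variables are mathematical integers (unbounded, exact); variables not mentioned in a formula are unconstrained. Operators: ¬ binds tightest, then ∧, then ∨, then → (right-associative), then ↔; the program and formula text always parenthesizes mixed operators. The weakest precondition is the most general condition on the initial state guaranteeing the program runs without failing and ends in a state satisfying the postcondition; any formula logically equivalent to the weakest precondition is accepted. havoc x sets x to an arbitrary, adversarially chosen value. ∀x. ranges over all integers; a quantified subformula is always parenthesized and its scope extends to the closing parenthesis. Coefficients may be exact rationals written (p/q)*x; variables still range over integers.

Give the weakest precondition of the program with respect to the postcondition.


Working backward. After the program, the postcondition (¬((3/2)*m + (2*j - j - 6) < m + 3 ∨ (3/4)*v + (3*v - 9) ≥ 2*j + 3*v)) ∨ ((2*m + 5 ≤ m + 4 ∨ j ≤ 2) ∧ (2*p + m - 8 ≠ -5 ∨ j - 6 ≠ p + v)) must hold; in canonical form it is (¬(j + (1/2)*m < 9 ∨ (3/4)*v ≥ 2*j + 9)) ∨ ((m ≤ -1 ∨ j ≤ 2) ∧ (m + 2*p ≠ 3 ∨ j ≠ p + v + 6)).
Before skip: (¬(j + (1/2)*m < 9 ∨ (3/4)*v ≥ 2*j + 9)) ∨ ((m ≤ -1 ∨ j ≤ 2) ∧ (m + 2*p ≠ 3 ∨ j ≠ p + v + 6))
Before j := 3*p + 5: (¬((1/2)*m + 3*p < 4 ∨ (3/4)*v ≥ 6*p + 19)) ∨ ((m ≤ -1 ∨ 3*p ≤ -3) ∧ (m + 2*p ≠ 3 ∨ 2*p ≠ v + 1))
Before v := m + j: (¬((1/2)*m + 3*p < 4 ∨ (3/4)*j + (3/4)*m ≥ 6*p + 19)) ∨ ((m ≤ -1 ∨ 3*p ≤ -3) ∧ (m + 2*p ≠ 3 ∨ 2*p ≠ j + m + 1))
Before havoc m: ∀m_1. ((¬((1/2)*m_1 + 3*p < 4 ∨ (3/4)*j + (3/4)*m_1 ≥ 6*p + 19)) ∨ ((m_1 ≤ -1 ∨ 3*p ≤ -3) ∧ (m_1 + 2*p ≠ 3 ∨ 2*p ≠ j + m_1 + 1)))
Answer: WP = ∀m_1. ((¬((1/2)*m_1 + 3*p < 4 ∨ (3/4)*j + (3/4)*m_1 ≥ 6*p + 19)) ∨ ((m_1 ≤ -1 ∨ 3*p ≤ -3) ∧ (m_1 + 2*p ≠ 3 ∨ 2*p ≠ j + m_1 + 1)))


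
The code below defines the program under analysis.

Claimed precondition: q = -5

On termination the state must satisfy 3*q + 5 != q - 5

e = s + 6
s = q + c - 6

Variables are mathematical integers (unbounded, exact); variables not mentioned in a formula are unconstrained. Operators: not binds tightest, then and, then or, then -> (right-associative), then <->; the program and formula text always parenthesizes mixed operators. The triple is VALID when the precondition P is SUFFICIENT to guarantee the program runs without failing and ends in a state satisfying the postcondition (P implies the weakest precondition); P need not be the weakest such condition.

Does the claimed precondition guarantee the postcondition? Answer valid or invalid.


Working backward. After the program, the postcondition 3*q + 5 != q - 5 must hold; in canonical form it is 2*q != -10.
Before s := q + c - 6: 2*q != -10
Before e := s + 6: 2*q != -10
The weakest precondition is 2*q != -10.
Check whether q = -5 implies it.
Countermodel: at the initial state q = -5, the precondition holds but the weakest precondition fails.
Answer: invalid


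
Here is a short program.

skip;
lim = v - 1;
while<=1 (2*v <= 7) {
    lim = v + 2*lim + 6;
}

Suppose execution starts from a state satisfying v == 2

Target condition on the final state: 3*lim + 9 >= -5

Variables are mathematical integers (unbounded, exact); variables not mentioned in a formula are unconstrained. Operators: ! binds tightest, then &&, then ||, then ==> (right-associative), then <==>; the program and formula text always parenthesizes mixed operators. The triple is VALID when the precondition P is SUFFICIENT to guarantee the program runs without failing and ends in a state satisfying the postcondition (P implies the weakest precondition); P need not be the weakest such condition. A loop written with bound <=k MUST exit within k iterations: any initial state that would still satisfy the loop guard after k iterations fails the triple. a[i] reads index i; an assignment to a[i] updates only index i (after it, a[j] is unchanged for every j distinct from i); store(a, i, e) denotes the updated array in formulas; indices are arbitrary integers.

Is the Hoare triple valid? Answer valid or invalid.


Working backward. After the program, the postcondition 3*lim + 9 >= -5 must hold; in canonical form it is 3*lim >= -14.
Before the loop (bound <=1), unroll the exhaustion recursion (WP_0 = exit-now case; WP_j = one more guarded iteration, up to j = 1):
  WP_0: (!(2*v <= 7)) && 3*lim >= -14
  WP_1: (2*v <= 7 ==> ((!(2*v <= 7)) && 6*lim + 3*v >= -32)) && ((!(2*v <= 7)) ==> 3*lim >= -14)
So before the loop: (2*v <= 7 ==> ((!(2*v <= 7)) && 6*lim + 3*v >= -32)) && ((!(2*v <= 7)) ==> 3*lim >= -14)
Before lim := v - 1: (2*v <= 7 ==> ((!(2*v <= 7)) && 9*v >= -26)) && ((!(2*v <= 7)) ==> 3*v >= -11)
Before skip: (2*v <= 7 ==> ((!(2*v <= 7)) && 9*v >= -26)) && ((!(2*v <= 7)) ==> 3*v >= -11)
The weakest precondition is (2*v <= 7 ==> ((!(2*v <= 7)) && 9*v >= -26)) && ((!(2*v <= 7)) ==> 3*v >= -11).
Check whether v == 2 implies it.
Countermodel: at the initial state v = 2, the precondition holds but the weakest precondition fails.
Answer: invalid


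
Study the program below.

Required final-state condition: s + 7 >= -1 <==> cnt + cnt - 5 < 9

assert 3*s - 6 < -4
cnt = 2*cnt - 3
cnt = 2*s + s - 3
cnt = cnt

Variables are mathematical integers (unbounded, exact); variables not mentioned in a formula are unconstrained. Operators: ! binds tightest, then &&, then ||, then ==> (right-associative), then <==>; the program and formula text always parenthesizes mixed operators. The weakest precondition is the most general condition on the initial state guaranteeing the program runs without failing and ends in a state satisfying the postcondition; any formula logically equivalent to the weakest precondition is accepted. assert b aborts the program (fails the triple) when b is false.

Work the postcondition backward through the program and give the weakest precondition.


Working backward. After the program, the postcondition s + 7 >= -1 <==> cnt + cnt - 5 < 9 must hold; in canonical form it is s >= -8 <==> 2*cnt < 14.
Before cnt := cnt: s >= -8 <==> 2*cnt < 14
Before cnt := 2*s + s - 3: s >= -8 <==> 6*s < 20
Before cnt := 2*cnt - 3: s >= -8 <==> 6*s < 20
Before assert 3*s - 6 < -4: 3*s < 2 && (s >= -8 <==> 6*s < 20)
Answer: WP = 3*s < 2 && (s >= -8 <==> 6*s < 20)


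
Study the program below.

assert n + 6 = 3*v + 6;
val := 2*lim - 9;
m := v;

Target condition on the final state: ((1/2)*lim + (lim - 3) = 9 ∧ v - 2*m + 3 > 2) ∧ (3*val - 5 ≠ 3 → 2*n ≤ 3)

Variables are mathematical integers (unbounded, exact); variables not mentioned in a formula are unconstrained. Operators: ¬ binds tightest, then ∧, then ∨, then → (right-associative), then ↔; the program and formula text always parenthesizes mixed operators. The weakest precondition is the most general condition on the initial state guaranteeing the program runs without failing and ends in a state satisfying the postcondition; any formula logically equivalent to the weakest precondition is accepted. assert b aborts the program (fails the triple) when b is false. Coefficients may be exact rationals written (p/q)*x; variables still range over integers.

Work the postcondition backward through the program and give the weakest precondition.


Working backward. After the program, the postcondition ((1/2)*lim + (lim - 3) = 9 ∧ v - 2*m + 3 > 2) ∧ (3*val - 5 ≠ 3 → 2*n ≤ 3) must hold; in canonical form it is (3/2)*lim = 12 ∧ v > 2*m - 1 ∧ (3*val ≠ 8 → 2*n ≤ 3).
Before m := v: (3/2)*lim = 12 ∧ v < 1 ∧ (3*val ≠ 8 → 2*n ≤ 3)
Before val := 2*lim - 9: (3/2)*lim = 12 ∧ v < 1 ∧ (6*lim ≠ 35 → 2*n ≤ 3)
Before assert n + 6 = 3*v + 6: n = 3*v ∧ (3/2)*lim = 12 ∧ v < 1 ∧ (6*lim ≠ 35 → 2*n ≤ 3)
Answer: WP = n = 3*v ∧ (3/2)*lim = 12 ∧ v < 1 ∧ (6*lim ≠ 35 → 2*n ≤ 3)


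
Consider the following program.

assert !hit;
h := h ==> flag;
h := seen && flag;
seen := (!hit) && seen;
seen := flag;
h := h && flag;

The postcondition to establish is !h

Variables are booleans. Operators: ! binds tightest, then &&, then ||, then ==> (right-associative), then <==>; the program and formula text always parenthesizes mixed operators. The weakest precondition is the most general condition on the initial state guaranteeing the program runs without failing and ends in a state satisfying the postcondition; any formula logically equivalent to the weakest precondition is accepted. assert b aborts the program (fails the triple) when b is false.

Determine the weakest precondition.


Working backward. After the program, !h must hold.
Before h := h && flag: !(h && flag)
Before seen := flag: !(h && flag)
Before seen := (!hit) && seen: !(h && flag)
Before h := seen && flag: !(seen && flag)
Before h := h ==> flag: !(seen && flag)
Before assert !hit: (!hit) && (!(seen && flag))
Answer: WP = (!hit) && (!(seen && flag))


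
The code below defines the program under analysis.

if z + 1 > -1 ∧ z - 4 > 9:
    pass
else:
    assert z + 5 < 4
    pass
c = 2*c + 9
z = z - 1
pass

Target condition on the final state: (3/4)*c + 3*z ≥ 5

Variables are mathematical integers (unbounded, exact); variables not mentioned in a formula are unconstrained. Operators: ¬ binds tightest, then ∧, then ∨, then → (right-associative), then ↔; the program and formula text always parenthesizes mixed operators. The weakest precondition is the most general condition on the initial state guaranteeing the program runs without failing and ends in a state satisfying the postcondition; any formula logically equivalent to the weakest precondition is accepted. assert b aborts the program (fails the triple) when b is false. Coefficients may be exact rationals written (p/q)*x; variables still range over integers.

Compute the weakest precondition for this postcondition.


Working backward. After the program, (3/4)*c + 3*z ≥ 5 must hold.
Before skip: (3/4)*c + 3*z ≥ 5
Before z := z - 1: (3/4)*c + 3*z ≥ 8
Before c := 2*c + 9: (3/2)*c + 3*z ≥ 5/4
Then branch requires (3/2)*c + 3*z ≥ 5/4; else branch requires z < -1 ∧ (3/2)*c + 3*z ≥ 5/4.
Before the if: ((z > -2 ∧ z > 13) → (3/2)*c + 3*z ≥ 5/4) ∧ ((¬(z > -2 ∧ z > 13)) → (z < -1 ∧ (3/2)*c + 3*z ≥ 5/4))
Answer: WP = ((z > -2 ∧ z > 13) → (3/2)*c + 3*z ≥ 5/4) ∧ ((¬(z > -2 ∧ z > 13)) → (z < -1 ∧ (3/2)*c + 3*z ≥ 5/4))


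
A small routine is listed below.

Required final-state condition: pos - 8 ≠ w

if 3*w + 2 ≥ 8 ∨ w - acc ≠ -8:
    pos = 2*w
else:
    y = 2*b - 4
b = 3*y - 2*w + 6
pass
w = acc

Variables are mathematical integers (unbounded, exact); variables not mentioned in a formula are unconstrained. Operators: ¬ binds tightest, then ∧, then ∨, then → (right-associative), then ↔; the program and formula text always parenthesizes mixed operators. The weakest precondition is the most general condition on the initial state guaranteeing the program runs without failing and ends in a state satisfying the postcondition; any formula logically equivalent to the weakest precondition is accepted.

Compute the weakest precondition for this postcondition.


Working backward. After the program, the postcondition pos - 8 ≠ w must hold; in canonical form it is pos ≠ w + 8.
Before w := acc: pos ≠ acc + 8
Before skip: pos ≠ acc + 8
Before b := 3*y - 2*w + 6: pos ≠ acc + 8
Then branch requires 2*w ≠ acc + 8; else branch requires pos ≠ acc + 8.
Before the if: ((3*w ≥ 6 ∨ w ≠ acc - 8) → 2*w ≠ acc + 8) ∧ ((¬(3*w ≥ 6 ∨ w ≠ acc - 8)) → pos ≠ acc + 8)
Answer: WP = ((3*w ≥ 6 ∨ w ≠ acc - 8) → 2*w ≠ acc + 8) ∧ ((¬(3*w ≥ 6 ∨ w ≠ acc - 8)) → pos ≠ acc + 8)


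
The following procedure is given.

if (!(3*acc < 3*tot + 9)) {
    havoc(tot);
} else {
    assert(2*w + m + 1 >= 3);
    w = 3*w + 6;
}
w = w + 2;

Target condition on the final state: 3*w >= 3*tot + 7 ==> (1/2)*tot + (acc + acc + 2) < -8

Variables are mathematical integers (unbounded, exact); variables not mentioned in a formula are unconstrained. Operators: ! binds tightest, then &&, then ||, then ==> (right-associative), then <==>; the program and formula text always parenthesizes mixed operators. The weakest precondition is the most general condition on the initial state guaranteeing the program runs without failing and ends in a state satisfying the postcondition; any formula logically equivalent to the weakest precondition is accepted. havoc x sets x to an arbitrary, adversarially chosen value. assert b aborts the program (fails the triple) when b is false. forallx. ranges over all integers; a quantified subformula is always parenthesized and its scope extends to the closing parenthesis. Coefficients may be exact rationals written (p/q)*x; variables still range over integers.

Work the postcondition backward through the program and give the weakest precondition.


Working backward. After the program, the postcondition 3*w >= 3*tot + 7 ==> (1/2)*tot + (acc + acc + 2) < -8 must hold; in canonical form it is 3*w >= 3*tot + 7 ==> 2*acc + (1/2)*tot < -10.
Before w := w + 2: 3*w >= 3*tot + 1 ==> 2*acc + (1/2)*tot < -10
Then branch requires forall tot_1. (3*w >= 3*tot_1 + 1 ==> 2*acc + (1/2)*tot_1 < -10); else branch requires m + 2*w >= 2 && (9*w >= 3*tot - 17 ==> 2*acc + (1/2)*tot < -10).
Before the if: ((!(3*acc < 3*tot + 9)) ==> (forall tot_1. (3*w >= 3*tot_1 + 1 ==> 2*acc + (1/2)*tot_1 < -10))) && (3*acc < 3*tot + 9 ==> (m + 2*w >= 2 && (9*w >= 3*tot - 17 ==> 2*acc + (1/2)*tot < -10)))
Answer: WP = ((!(3*acc < 3*tot + 9)) ==> (forall tot_1. (3*w >= 3*tot_1 + 1 ==> 2*acc + (1/2)*tot_1 < -10))) && (3*acc < 3*tot + 9 ==> (m + 2*w >= 2 && (9*w >= 3*tot - 17 ==> 2*acc + (1/2)*tot < -10)))


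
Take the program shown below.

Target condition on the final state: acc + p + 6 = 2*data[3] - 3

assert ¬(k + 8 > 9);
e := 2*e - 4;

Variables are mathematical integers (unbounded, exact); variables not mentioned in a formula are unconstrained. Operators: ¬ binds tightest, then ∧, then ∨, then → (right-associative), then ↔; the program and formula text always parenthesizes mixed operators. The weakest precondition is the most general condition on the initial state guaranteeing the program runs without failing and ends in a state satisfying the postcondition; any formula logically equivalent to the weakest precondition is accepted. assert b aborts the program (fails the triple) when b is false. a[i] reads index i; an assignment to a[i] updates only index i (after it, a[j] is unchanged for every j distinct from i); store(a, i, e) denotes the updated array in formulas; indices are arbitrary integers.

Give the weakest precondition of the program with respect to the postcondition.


Working backward. After the program, the postcondition acc + p + 6 = 2*data[3] - 3 must hold; in canonical form it is acc + p = 2*data[3] - 9.
Before e := 2*e - 4: acc + p = 2*data[3] - 9
Before assert ¬(k + 8 > 9): (¬(k > 1)) ∧ acc + p = 2*data[3] - 9
Answer: WP = (¬(k > 1)) ∧ acc + p = 2*data[3] - 9


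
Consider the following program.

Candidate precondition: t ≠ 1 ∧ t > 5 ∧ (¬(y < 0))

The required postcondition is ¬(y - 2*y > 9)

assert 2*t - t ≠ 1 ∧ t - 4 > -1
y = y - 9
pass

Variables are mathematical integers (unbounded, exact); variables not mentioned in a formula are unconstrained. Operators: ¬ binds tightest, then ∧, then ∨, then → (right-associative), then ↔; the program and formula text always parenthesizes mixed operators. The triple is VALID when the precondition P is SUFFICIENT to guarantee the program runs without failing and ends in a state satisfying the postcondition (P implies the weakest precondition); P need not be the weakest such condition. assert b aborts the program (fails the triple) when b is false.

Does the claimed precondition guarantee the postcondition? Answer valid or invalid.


Working backward. After the program, the postcondition ¬(y - 2*y > 9) must hold; in canonical form it is ¬(y < -9).
Before skip: ¬(y < -9)
Before y := y - 9: ¬(y < 0)
Before assert 2*t - t ≠ 1 ∧ t - 4 > -1: t ≠ 1 ∧ t > 3 ∧ (¬(y < 0))
The weakest precondition is t ≠ 1 ∧ t > 3 ∧ (¬(y < 0)).
Check whether t ≠ 1 ∧ t > 5 ∧ (¬(y < 0)) implies it.
Every state satisfying the precondition satisfies the weakest precondition: the implication holds.
Answer: valid


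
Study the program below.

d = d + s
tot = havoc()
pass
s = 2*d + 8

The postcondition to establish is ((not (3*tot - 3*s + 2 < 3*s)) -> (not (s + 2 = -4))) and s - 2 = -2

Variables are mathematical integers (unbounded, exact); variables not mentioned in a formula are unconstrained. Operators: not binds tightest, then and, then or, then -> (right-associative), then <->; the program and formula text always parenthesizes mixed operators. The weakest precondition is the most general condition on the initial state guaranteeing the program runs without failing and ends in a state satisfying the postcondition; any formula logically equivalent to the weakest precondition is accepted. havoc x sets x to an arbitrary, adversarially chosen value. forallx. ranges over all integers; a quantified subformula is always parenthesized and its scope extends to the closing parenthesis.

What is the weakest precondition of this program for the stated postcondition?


Working backward. After the program, the postcondition ((not (3*tot - 3*s + 2 < 3*s)) -> (not (s + 2 = -4))) and s - 2 = -2 must hold; in canonical form it is ((not (3*tot < 6*s - 2)) -> (not (s = -6))) and s = 0.
Before s := 2*d + 8: ((not (3*tot < 12*d + 46)) -> (not (2*d = -14))) and 2*d = -8
Before skip: ((not (3*tot < 12*d + 46)) -> (not (2*d = -14))) and 2*d = -8
Before havoc tot: forall tot_1. (((not (3*tot_1 < 12*d + 46)) -> (not (2*d = -14))) and 2*d = -8)
Before d := d + s: forall tot_1. (((not (3*tot_1 < 12*d + 12*s + 46)) -> (not (2*d + 2*s = -14))) and 2*d + 2*s = -8)
Answer: WP = forall tot_1. (((not (3*tot_1 < 12*d + 12*s + 46)) -> (not (2*d + 2*s = -14))) and 2*d + 2*s = -8)


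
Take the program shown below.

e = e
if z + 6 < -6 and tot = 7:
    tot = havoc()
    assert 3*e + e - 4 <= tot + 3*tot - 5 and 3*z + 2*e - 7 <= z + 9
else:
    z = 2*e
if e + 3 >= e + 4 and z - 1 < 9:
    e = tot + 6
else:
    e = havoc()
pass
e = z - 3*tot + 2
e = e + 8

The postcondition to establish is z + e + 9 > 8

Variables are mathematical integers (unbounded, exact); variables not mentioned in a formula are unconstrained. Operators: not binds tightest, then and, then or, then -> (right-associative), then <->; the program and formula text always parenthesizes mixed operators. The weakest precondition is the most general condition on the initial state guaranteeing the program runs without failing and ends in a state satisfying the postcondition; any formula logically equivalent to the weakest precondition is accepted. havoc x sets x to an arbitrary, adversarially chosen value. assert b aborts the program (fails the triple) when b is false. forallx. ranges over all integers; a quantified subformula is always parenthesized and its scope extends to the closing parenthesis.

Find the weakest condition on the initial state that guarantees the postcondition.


Working backward. After the program, the postcondition z + e + 9 > 8 must hold; in canonical form it is e + z > -1.
Before e := e + 8: e + z > -9
Before e := z - 3*tot + 2: 2*z > 3*tot - 11
Before skip: 2*z > 3*tot - 11
Then branch requires 2*z > 3*tot - 11; else branch requires 2*z > 3*tot - 11.
Before the if: 2*z > 3*tot - 11
Then branch requires forall tot_1. (4*e <= 4*tot_1 - 1 and 2*e + 2*z <= 16 and 2*z > 3*tot_1 - 11); else branch requires 4*e > 3*tot - 11.
Before the if: ((z < -12 and tot = 7) -> (forall tot_1. (4*e <= 4*tot_1 - 1 and 2*e + 2*z <= 16 and 2*z > 3*tot_1 - 11))) and ((not (z < -12 and tot = 7)) -> 4*e > 3*tot - 11)
Before e := e: ((z < -12 and tot = 7) -> (forall tot_1. (4*e <= 4*tot_1 - 1 and 2*e + 2*z <= 16 and 2*z > 3*tot_1 - 11))) and ((not (z < -12 and tot = 7)) -> 4*e > 3*tot - 11)
Answer: WP = ((z < -12 and tot = 7) -> (forall tot_1. (4*e <= 4*tot_1 - 1 and 2*e + 2*z <= 16 and 2*z > 3*tot_1 - 11))) and ((not (z < -12 and tot = 7)) -> 4*e > 3*tot - 11)


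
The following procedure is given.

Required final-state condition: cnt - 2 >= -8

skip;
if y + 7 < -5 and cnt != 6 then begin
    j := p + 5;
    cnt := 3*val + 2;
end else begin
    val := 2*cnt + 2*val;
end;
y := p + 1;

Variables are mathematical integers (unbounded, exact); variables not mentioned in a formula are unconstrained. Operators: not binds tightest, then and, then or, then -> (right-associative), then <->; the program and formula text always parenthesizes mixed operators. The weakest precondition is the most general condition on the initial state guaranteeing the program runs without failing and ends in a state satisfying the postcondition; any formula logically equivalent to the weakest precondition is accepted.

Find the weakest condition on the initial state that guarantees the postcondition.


Working backward. After the program, the postcondition cnt - 2 >= -8 must hold; in canonical form it is cnt >= -6.
Before y := p + 1: cnt >= -6
Then branch requires 3*val >= -8; else branch requires cnt >= -6.
Before the if: ((y < -12 and cnt != 6) -> 3*val >= -8) and ((not (y < -12 and cnt != 6)) -> cnt >= -6)
Before skip: ((y < -12 and cnt != 6) -> 3*val >= -8) and ((not (y < -12 and cnt != 6)) -> cnt >= -6)
Answer: WP = ((y < -12 and cnt != 6) -> 3*val >= -8) and ((not (y < -12 and cnt != 6)) -> cnt >= -6)


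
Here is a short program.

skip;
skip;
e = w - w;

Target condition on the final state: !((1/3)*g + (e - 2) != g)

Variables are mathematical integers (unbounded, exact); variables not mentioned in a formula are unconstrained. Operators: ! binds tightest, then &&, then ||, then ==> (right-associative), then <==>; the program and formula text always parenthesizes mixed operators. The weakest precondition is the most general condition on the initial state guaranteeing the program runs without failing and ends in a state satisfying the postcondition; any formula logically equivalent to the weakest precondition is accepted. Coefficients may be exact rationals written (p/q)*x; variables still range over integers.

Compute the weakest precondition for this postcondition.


Working backward. After the program, the postcondition !((1/3)*g + (e - 2) != g) must hold; in canonical form it is !(e != (2/3)*g + 2).
Before e := w - w: !((2/3)*g != -2)
Before skip: !((2/3)*g != -2)
Before skip: !((2/3)*g != -2)
Answer: WP = !((2/3)*g != -2)


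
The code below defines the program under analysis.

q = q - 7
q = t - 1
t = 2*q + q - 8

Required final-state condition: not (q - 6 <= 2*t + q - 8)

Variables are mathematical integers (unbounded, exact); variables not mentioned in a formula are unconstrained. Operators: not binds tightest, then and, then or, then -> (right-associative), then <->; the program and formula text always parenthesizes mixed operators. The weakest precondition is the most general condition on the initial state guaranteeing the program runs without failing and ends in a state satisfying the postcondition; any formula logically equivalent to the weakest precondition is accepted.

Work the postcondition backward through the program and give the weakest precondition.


Working backward. After the program, the postcondition not (q - 6 <= 2*t + q - 8) must hold; in canonical form it is not (2*t >= 2).
Before t := 2*q + q - 8: not (6*q >= 18)
Before q := t - 1: not (6*t >= 24)
Before q := q - 7: not (6*t >= 24)
Answer: WP = not (6*t >= 24)


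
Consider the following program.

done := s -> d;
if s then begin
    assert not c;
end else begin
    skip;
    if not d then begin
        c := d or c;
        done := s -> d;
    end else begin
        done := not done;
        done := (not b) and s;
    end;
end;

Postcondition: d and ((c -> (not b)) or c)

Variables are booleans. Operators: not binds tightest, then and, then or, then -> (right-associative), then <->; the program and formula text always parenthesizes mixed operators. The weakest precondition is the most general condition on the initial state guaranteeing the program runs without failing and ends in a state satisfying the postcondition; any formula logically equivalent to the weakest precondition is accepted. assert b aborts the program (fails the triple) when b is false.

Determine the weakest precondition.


Working backward. After the program, d and ((c -> (not b)) or c) must hold.
Then branch requires (not c) and d and ((c -> (not b)) or c); else branch requires ((not d) -> (d and (((d or c) -> (not b)) or d or c))) and (d -> (d and ((c -> (not b)) or c))).
Before the if: (s -> ((not c) and d and ((c -> (not b)) or c))) and ((not s) -> (((not d) -> (d and (((d or c) -> (not b)) or d or c))) and (d -> (d and ((c -> (not b)) or c)))))
Before done := s -> d: (s -> ((not c) and d and ((c -> (not b)) or c))) and ((not s) -> (((not d) -> (d and (((d or c) -> (not b)) or d or c))) and (d -> (d and ((c -> (not b)) or c)))))
Answer: WP = (s -> ((not c) and d and ((c -> (not b)) or c))) and ((not s) -> (((not d) -> (d and (((d or c) -> (not b)) or d or c))) and (d -> (d and ((c -> (not b)) or c)))))


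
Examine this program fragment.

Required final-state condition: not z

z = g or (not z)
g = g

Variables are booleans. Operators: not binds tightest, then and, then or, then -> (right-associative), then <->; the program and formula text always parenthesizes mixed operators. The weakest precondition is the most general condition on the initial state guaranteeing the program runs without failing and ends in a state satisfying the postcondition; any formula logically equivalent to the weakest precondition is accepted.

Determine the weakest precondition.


Working backward. After the program, not z must hold.
Before g := g: not z
Before z := g or (not z): not (g or (not z))
Answer: WP = not (g or (not z))


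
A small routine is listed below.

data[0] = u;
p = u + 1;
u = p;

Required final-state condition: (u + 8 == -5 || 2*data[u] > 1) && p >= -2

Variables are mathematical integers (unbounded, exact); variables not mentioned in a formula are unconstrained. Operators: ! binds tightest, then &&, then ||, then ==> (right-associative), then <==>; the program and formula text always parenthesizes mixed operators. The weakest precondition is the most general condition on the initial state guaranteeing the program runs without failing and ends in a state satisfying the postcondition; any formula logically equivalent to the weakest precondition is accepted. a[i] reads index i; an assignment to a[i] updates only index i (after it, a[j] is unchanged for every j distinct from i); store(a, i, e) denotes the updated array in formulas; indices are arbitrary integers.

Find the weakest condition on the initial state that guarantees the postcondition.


Working backward. After the program, the postcondition (u + 8 == -5 || 2*data[u] > 1) && p >= -2 must hold; in canonical form it is (u == -13 || 2*data[u] > 1) && p >= -2.
Before u := p: (p == -13 || 2*data[p] > 1) && p >= -2
Before p := u + 1: (u == -14 || 2*data[u + 1] > 1) && u >= -3
Before data[0] := u: (u == -14 || 2*store(data, 0, u)[u + 1] > 1) && u >= -3
Answer: WP = (u == -14 || 2*store(data, 0, u)[u + 1] > 1) && u >= -3


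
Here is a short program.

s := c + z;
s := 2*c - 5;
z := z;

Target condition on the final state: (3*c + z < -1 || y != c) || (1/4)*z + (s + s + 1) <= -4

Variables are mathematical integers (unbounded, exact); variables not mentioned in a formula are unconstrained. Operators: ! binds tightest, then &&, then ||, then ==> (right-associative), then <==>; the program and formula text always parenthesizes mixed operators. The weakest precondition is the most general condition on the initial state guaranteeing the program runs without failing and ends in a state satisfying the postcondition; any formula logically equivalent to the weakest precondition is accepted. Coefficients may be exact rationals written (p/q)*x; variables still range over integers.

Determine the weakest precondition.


Working backward. After the program, the postcondition (3*c + z < -1 || y != c) || (1/4)*z + (s + s + 1) <= -4 must hold; in canonical form it is 3*c + z < -1 || y != c || 2*s + (1/4)*z <= -5.
Before z := z: 3*c + z < -1 || y != c || 2*s + (1/4)*z <= -5
Before s := 2*c - 5: 3*c + z < -1 || y != c || 4*c + (1/4)*z <= 5
Before s := c + z: 3*c + z < -1 || y != c || 4*c + (1/4)*z <= 5
Answer: WP = 3*c + z < -1 || y != c || 4*c + (1/4)*z <= 5


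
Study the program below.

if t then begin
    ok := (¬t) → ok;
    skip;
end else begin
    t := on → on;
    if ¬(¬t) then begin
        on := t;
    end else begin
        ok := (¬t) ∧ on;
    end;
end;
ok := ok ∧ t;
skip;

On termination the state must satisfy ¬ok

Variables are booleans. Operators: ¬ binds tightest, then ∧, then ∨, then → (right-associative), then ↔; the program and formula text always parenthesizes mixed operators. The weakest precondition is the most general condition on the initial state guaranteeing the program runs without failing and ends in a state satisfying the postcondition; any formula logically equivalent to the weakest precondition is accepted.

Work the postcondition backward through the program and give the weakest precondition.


Working backward. After the program, ¬ok must hold.
Before skip: ¬ok
Before ok := ok ∧ t: ¬(ok ∧ t)
Then branch requires ¬(((¬t) → ok) ∧ t); else branch requires ¬ok.
Before the if: (t → (¬(((¬t) → ok) ∧ t))) ∧ ((¬t) → (¬ok))
Answer: WP = (t → (¬(((¬t) → ok) ∧ t))) ∧ ((¬t) → (¬ok))


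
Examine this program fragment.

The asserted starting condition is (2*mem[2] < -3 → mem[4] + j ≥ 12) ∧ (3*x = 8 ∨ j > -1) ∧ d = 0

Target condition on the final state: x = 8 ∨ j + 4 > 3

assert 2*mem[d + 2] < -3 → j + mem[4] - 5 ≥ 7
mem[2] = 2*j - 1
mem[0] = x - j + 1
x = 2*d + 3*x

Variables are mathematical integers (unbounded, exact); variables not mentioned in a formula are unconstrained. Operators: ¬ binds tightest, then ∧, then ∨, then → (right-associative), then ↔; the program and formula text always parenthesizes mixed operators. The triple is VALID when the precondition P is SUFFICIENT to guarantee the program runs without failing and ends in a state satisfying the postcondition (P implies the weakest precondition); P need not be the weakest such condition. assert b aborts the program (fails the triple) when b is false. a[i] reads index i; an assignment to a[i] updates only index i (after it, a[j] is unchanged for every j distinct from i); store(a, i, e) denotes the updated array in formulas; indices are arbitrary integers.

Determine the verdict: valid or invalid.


Working backward. After the program, the postcondition x = 8 ∨ j + 4 > 3 must hold; in canonical form it is x = 8 ∨ j > -1.
Before x := 2*d + 3*x: 2*d + 3*x = 8 ∨ j > -1
Before mem[0] := x - j + 1: 2*d + 3*x = 8 ∨ j > -1
Before mem[2] := 2*j - 1: 2*d + 3*x = 8 ∨ j > -1
Before assert 2*mem[d + 2] < -3 → j + mem[4] - 5 ≥ 7: (2*mem[d + 2] < -3 → mem[4] + j ≥ 12) ∧ (2*d + 3*x = 8 ∨ j > -1)
The weakest precondition is (2*mem[d + 2] < -3 → mem[4] + j ≥ 12) ∧ (2*d + 3*x = 8 ∨ j > -1).
Check whether (2*mem[2] < -3 → mem[4] + j ≥ 12) ∧ (3*x = 8 ∨ j > -1) ∧ d = 0 implies it.
Every state satisfying the precondition satisfies the weakest precondition: the implication holds.
Answer: valid


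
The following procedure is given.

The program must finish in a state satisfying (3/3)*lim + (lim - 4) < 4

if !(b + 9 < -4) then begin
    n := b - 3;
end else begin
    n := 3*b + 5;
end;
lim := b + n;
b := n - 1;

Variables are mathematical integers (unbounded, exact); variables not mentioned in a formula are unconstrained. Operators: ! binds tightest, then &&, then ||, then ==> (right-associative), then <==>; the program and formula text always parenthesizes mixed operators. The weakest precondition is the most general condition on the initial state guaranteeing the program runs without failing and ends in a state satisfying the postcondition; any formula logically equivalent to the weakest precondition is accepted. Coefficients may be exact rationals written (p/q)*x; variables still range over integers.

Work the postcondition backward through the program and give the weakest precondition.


Working backward. After the program, the postcondition (3/3)*lim + (lim - 4) < 4 must hold; in canonical form it is 2*lim < 8.
Before b := n - 1: 2*lim < 8
Before lim := b + n: 2*b + 2*n < 8
Then branch requires 4*b < 14; else branch requires 8*b < -2.
Before the if: ((!(b < -13)) ==> 4*b < 14) && (b < -13 ==> 8*b < -2)
Answer: WP = ((!(b < -13)) ==> 4*b < 14) && (b < -13 ==> 8*b < -2)


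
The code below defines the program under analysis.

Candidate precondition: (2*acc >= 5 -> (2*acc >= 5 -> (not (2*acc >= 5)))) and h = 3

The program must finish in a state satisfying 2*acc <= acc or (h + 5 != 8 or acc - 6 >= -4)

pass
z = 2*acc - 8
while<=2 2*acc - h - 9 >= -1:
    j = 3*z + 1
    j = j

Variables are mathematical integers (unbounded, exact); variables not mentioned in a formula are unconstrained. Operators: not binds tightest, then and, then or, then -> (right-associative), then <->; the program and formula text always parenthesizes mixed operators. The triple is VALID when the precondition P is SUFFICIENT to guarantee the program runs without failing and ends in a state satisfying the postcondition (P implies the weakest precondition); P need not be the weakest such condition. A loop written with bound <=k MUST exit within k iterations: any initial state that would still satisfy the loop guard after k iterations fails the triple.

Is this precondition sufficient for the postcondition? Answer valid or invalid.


Working backward. After the program, the postcondition 2*acc <= acc or (h + 5 != 8 or acc - 6 >= -4) must hold; in canonical form it is acc <= 0 or h != 3 or acc >= 2.
Before the loop (bound <=2), unroll the exhaustion recursion (WP_0 = exit-now case; WP_j = one more guarded iteration, up to j = 2):
  WP_0: (not (2*acc >= h + 8)) and (acc <= 0 or h != 3 or acc >= 2)
  WP_1: (2*acc >= h + 8 -> ((not (2*acc >= h + 8)) and (acc <= 0 or h != 3 or acc >= 2))) and ((not (2*acc >= h + 8)) -> (acc <= 0 or h != 3 or acc >= 2))
  WP_2: (2*acc >= h + 8 -> ((2*acc >= h + 8 -> ((not (2*acc >= h + 8)) and (acc <= 0 or h != 3 or acc >= 2))) and ((not (2*acc >= h + 8)) -> (acc <= 0 or h != 3 or acc >= 2)))) and ((not (2*acc >= h + 8)) -> (acc <= 0 or h != 3 or acc >= 2))
So before the loop: (2*acc >= h + 8 -> ((2*acc >= h + 8 -> ((not (2*acc >= h + 8)) and (acc <= 0 or h != 3 or acc >= 2))) and ((not (2*acc >= h + 8)) -> (acc <= 0 or h != 3 or acc >= 2)))) and ((not (2*acc >= h + 8)) -> (acc <= 0 or h != 3 or acc >= 2))
Before z := 2*acc - 8: (2*acc >= h + 8 -> ((2*acc >= h + 8 -> ((not (2*acc >= h + 8)) and (acc <= 0 or h != 3 or acc >= 2))) and ((not (2*acc >= h + 8)) -> (acc <= 0 or h != 3 or acc >= 2)))) and ((not (2*acc >= h + 8)) -> (acc <= 0 or h != 3 or acc >= 2))
Before skip: (2*acc >= h + 8 -> ((2*acc >= h + 8 -> ((not (2*acc >= h + 8)) and (acc <= 0 or h != 3 or acc >= 2))) and ((not (2*acc >= h + 8)) -> (acc <= 0 or h != 3 or acc >= 2)))) and ((not (2*acc >= h + 8)) -> (acc <= 0 or h != 3 or acc >= 2))
The weakest precondition is (2*acc >= h + 8 -> ((2*acc >= h + 8 -> ((not (2*acc >= h + 8)) and (acc <= 0 or h != 3 or acc >= 2))) and ((not (2*acc >= h + 8)) -> (acc <= 0 or h != 3 or acc >= 2)))) and ((not (2*acc >= h + 8)) -> (acc <= 0 or h != 3 or acc >= 2)).
Check whether (2*acc >= 5 -> (2*acc >= 5 -> (not (2*acc >= 5)))) and h = 3 implies it.
Countermodel: at the initial state acc = 1, h = 3, the precondition holds but the weakest precondition fails.
Answer: invalid


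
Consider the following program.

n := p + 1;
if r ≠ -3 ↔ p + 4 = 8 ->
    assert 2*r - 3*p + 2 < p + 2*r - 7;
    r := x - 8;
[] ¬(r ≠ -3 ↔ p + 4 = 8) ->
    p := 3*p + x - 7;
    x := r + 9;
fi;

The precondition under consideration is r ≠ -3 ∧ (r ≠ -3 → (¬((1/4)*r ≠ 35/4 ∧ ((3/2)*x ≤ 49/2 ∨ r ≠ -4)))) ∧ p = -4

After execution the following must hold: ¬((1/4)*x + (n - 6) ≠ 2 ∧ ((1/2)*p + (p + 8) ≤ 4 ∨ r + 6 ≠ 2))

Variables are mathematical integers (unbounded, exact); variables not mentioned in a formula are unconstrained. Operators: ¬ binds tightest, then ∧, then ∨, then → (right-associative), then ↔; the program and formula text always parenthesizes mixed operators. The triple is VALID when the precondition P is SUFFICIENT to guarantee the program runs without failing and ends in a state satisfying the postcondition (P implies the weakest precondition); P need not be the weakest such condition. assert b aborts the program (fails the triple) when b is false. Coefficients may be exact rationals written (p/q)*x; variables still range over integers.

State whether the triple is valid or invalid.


Working backward. After the program, the postcondition ¬((1/4)*x + (n - 6) ≠ 2 ∧ ((1/2)*p + (p + 8) ≤ 4 ∨ r + 6 ≠ 2)) must hold; in canonical form it is ¬(n + (1/4)*x ≠ 8 ∧ ((3/2)*p ≤ -4 ∨ r ≠ -4)).
Then branch requires 4*p > 9 ∧ (¬(n + (1/4)*x ≠ 8 ∧ ((3/2)*p ≤ -4 ∨ x ≠ 4))); else branch requires ¬(n + (1/4)*r ≠ 23/4 ∧ ((9/2)*p + (3/2)*x ≤ 13/2 ∨ r ≠ -4)).
Before the if: ((r ≠ -3 ↔ p = 4) → (4*p > 9 ∧ (¬(n + (1/4)*x ≠ 8 ∧ ((3/2)*p ≤ -4 ∨ x ≠ 4))))) ∧ ((¬(r ≠ -3 ↔ p = 4)) → (¬(n + (1/4)*r ≠ 23/4 ∧ ((9/2)*p + (3/2)*x ≤ 13/2 ∨ r ≠ -4))))
Before n := p + 1: ((r ≠ -3 ↔ p = 4) → (4*p > 9 ∧ (¬(p + (1/4)*x ≠ 7 ∧ ((3/2)*p ≤ -4 ∨ x ≠ 4))))) ∧ ((¬(r ≠ -3 ↔ p = 4)) → (¬(p + (1/4)*r ≠ 19/4 ∧ ((9/2)*p + (3/2)*x ≤ 13/2 ∨ r ≠ -4))))
The weakest precondition is ((r ≠ -3 ↔ p = 4) → (4*p > 9 ∧ (¬(p + (1/4)*x ≠ 7 ∧ ((3/2)*p ≤ -4 ∨ x ≠ 4))))) ∧ ((¬(r ≠ -3 ↔ p = 4)) → (¬(p + (1/4)*r ≠ 19/4 ∧ ((9/2)*p + (3/2)*x ≤ 13/2 ∨ r ≠ -4)))).
Check whether r ≠ -3 ∧ (r ≠ -3 → (¬((1/4)*r ≠ 35/4 ∧ ((3/2)*x ≤ 49/2 ∨ r ≠ -4)))) ∧ p = -4 implies it.
Every state satisfying the precondition satisfies the weakest precondition: the implication holds.
Answer: valid


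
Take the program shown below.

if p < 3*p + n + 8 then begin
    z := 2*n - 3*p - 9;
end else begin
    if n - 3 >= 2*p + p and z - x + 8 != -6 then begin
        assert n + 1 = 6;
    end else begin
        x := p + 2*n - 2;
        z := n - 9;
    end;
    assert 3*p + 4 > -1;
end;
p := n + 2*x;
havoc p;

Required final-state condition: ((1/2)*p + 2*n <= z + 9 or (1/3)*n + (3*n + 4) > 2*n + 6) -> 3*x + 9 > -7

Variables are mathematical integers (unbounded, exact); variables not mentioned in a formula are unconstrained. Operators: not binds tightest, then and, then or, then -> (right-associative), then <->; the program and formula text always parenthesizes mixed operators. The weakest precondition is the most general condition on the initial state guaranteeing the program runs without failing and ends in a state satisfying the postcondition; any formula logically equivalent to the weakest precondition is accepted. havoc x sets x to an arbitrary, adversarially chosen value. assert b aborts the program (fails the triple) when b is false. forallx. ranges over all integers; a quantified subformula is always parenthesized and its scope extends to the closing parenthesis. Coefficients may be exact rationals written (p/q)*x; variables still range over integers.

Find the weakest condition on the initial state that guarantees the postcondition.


Working backward. After the program, the postcondition ((1/2)*p + 2*n <= z + 9 or (1/3)*n + (3*n + 4) > 2*n + 6) -> 3*x + 9 > -7 must hold; in canonical form it is (2*n + (1/2)*p <= z + 9 or (4/3)*n > 2) -> 3*x > -16.
Before havoc p: forall p_1. ((2*n + (1/2)*p_1 <= z + 9 or (4/3)*n > 2) -> 3*x > -16)
Before p := n + 2*x: forall p_1. ((2*n + (1/2)*p_1 <= z + 9 or (4/3)*n > 2) -> 3*x > -16)
Then branch requires forall p_1. ((3*p + (1/2)*p_1 <= 0 or (4/3)*n > 2) -> 3*x > -16); else branch requires ((n >= 3*p + 3 and z != x - 14) -> (n = 5 and 3*p > -5 and (forall p_1. ((2*n + (1/2)*p_1 <= z + 9 or (4/3)*n > 2) -> 3*x > -16)))) and ((not (n >= 3*p + 3 and z != x - 14)) -> (3*p > -5 and (forall p_1. ((n + (1/2)*p_1 <= 0 or (4/3)*n > 2) -> 6*n + 3*p > -10)))).
Before the if: (n + 2*p > -8 -> (forall p_1. ((3*p + (1/2)*p_1 <= 0 or (4/3)*n > 2) -> 3*x > -16))) and ((not (n + 2*p > -8)) -> (((n >= 3*p + 3 and z != x - 14) -> (n = 5 and 3*p > -5 and (forall p_1. ((2*n + (1/2)*p_1 <= z + 9 or (4/3)*n > 2) -> 3*x > -16)))) and ((not (n >= 3*p + 3 and z != x - 14)) -> (3*p > -5 and (forall p_1. ((n + (1/2)*p_1 <= 0 or (4/3)*n > 2) -> 6*n + 3*p > -10))))))
Answer: WP = (n + 2*p > -8 -> (forall p_1. ((3*p + (1/2)*p_1 <= 0 or (4/3)*n > 2) -> 3*x > -16))) and ((not (n + 2*p > -8)) -> (((n >= 3*p + 3 and z != x - 14) -> (n = 5 and 3*p > -5 and (forall p_1. ((2*n + (1/2)*p_1 <= z + 9 or (4/3)*n > 2) -> 3*x > -16)))) and ((not (n >= 3*p + 3 and z != x - 14)) -> (3*p > -5 and (forall p_1. ((n + (1/2)*p_1 <= 0 or (4/3)*n > 2) -> 6*n + 3*p > -10))))))
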